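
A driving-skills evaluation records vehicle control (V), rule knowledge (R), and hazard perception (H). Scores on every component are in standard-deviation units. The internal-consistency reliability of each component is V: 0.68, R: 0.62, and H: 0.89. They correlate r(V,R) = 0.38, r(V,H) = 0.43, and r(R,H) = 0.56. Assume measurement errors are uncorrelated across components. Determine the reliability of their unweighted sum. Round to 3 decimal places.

0.859

Var(V+R+H) = 3 + 2·[0.38 + 0.43 + 0.56] = 3 + 2.74 = 5.74.
Because errors are independent across components, Cov(Tᵢ,Tⱼ) = Cov(Xᵢ,Xⱼ); the off-diagonal part of the true-score variance is the same as above.
True-score variance = [0.68 + 0.62 + 0.89] + 2.74 = 2.19 + 2.74 = 4.93.
Reliability = 4.93 / 5.74 = 0.859.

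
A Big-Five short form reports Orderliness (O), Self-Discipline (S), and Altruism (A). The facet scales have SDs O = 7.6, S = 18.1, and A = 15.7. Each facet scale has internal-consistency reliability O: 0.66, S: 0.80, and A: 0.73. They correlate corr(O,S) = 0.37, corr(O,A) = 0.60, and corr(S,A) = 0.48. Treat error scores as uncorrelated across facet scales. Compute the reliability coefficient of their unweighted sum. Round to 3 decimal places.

Var(O+S+A) = 7.6² + 18.1² + 15.7² + 2·[7.6·18.1·0.37 + 7.6·15.7·0.60 + 18.1·15.7·0.48] = 631.86 + 517.782 = 1149.64.
Because errors are independent across components, Cov(Tᵢ,Tⱼ) = Cov(Xᵢ,Xⱼ); the off-diagonal part of the true-score variance is the same as above.
True-score variance = [7.6²·0.66 + 18.1²·0.80 + 15.7²·0.73] + 517.782 = 480.147 + 517.782 = 997.929.
Reliability = 997.929 / 1149.64 = 0.868.

0.868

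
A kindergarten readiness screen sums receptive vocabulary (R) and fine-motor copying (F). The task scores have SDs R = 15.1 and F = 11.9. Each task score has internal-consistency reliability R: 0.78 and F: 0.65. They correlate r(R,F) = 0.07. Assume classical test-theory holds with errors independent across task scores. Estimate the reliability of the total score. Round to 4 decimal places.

0.7474

Var(R+F) = 15.1² + 11.9² + 2·[15.1·11.9·0.07] = 369.62 + 25.1566 = 394.777.
With uncorrelated errors the cross-covariances are all true-score covariance, so they carry over unchanged; only the diagonal terms shrink to ρᵢσᵢ².
True-score variance = [15.1²·0.78 + 11.9²·0.65] + 25.1566 = 269.894 + 25.1566 = 295.051.
Reliability = 295.051 / 394.777 = 0.7474.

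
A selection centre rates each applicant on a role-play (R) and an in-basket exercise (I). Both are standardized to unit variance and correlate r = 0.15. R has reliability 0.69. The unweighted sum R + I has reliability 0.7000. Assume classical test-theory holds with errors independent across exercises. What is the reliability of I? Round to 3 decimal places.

0.620

Var(R+I) = 2 + 2·0.15 = 2.300.
True-score variance = ρ_R + ρ_I + 2·0.15, so 0.7000 = (0.69 + ρ_I + 0.30) / 2.300.
ρ_I = 0.7000·2.300 − 0.69 − 0.30 = 0.620.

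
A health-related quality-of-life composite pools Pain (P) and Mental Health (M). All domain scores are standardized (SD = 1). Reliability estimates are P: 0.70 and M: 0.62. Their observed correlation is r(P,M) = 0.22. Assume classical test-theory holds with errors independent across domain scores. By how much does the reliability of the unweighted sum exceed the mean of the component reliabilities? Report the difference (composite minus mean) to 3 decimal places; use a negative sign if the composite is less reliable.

Var(sum) = 2 + 0.44 = 2.44; true-score variance = 1.32 + 0.44 = 1.76; composite reliability = 0.7213.
Mean component reliability = 0.6600.
Difference = 0.7213 − 0.6600 = 0.061.

0.061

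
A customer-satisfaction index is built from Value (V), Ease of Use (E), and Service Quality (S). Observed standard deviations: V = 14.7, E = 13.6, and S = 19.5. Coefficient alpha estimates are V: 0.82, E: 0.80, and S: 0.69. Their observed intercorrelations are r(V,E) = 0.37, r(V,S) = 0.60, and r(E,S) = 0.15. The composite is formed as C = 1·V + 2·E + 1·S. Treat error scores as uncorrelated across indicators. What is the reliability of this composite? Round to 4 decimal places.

0.8573

Var(C) = 14.7² + 2²·13.6² + 19.5² + 2·[2·14.7·13.6·0.37 + 14.7·19.5·0.60 + 2·13.6·19.5·0.15] = 1336.18 + 798.982 = 2135.16.
Under uncorrelated errors the observed covariances equal the true-score covariances, so only the own-variance terms attenuate.
True-score variance = [14.7²·0.82 + 2²·13.6²·0.80 + 19.5²·0.69] + 798.982 = 1031.44 + 798.982 = 1830.42.
Reliability = 1830.42 / 2135.16 = 0.8573.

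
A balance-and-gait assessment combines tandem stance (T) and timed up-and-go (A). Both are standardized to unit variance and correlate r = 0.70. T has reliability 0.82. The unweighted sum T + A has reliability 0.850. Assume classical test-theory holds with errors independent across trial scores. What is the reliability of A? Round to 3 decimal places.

Var(T+A) = 2 + 2·0.70 = 3.400.
True-score variance = ρ_T + ρ_A + 2·0.70, so 0.850 = (0.82 + ρ_A + 1.40) / 3.400.
ρ_A = 0.850·3.400 − 0.82 − 1.40 = 0.670.

0.670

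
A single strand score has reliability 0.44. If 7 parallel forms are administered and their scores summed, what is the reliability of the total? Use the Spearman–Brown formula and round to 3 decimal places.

ρ_k = kρ / (1 + (k−1)ρ) = 7·0.44 / (1 + 6·0.44) = 3.080 / 3.640 = 0.846.

0.846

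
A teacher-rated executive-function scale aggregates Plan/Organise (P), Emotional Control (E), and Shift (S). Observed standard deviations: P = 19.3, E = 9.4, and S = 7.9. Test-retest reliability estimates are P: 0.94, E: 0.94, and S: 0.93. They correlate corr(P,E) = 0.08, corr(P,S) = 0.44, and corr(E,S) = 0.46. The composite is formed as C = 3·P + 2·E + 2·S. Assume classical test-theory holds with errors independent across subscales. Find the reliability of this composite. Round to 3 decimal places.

Var(C) = 3²·19.3² + 2²·9.4² + 2²·7.9² + 2·[6·19.3·9.4·0.08 + 6·19.3·7.9·0.44 + 4·9.4·7.9·0.46] = 3955.49 + 1252.48 = 5207.97.
Under uncorrelated errors the observed covariances equal the true-score covariances, so only the own-variance terms attenuate.
True-score variance = [3²·19.3²·0.94 + 2²·9.4²·0.94 + 2²·7.9²·0.93] + 1252.48 = 3715.66 + 1252.48 = 4968.15.
Reliability = 4968.15 / 5207.97 = 0.954.

0.954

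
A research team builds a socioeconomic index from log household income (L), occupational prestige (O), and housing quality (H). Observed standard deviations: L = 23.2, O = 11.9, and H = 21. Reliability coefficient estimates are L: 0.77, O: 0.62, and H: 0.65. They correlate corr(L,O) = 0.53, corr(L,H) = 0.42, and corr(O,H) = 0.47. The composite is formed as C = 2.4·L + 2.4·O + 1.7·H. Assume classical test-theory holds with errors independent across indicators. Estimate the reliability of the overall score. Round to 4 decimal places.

Var(C) = 2.4²·23.2² + 2.4²·11.9² + 1.7²·21² + 2·[5.76·23.2·11.9·0.53 + 4.08·23.2·21·0.42 + 4.08·11.9·21·0.47] = 5190.43 + 4313.78 = 9504.21.
Because errors are independent across components, Cov(Tᵢ,Tⱼ) = Cov(Xᵢ,Xⱼ); the off-diagonal part of the true-score variance is the same as above.
True-score variance = [2.4²·23.2²·0.77 + 2.4²·11.9²·0.62 + 1.7²·21²·0.65] + 4313.78 = 3721.34 + 4313.78 = 8035.12.
Reliability = 8035.12 / 9504.21 = 0.8454.

0.8454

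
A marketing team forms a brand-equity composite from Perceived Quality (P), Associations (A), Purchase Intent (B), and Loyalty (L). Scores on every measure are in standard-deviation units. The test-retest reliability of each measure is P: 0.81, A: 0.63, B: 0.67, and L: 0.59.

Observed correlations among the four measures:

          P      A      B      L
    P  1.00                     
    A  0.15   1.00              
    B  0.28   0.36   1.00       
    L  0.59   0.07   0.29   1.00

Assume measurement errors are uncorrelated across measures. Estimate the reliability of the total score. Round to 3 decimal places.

Var(P+A+B+L) = 4 + 2·[0.15 + 0.28 + 0.59 + 0.36 + 0.07 + 0.29] = 4 + 3.48 = 7.48.
Under uncorrelated errors the observed covariances equal the true-score covariances, so only the own-variance terms attenuate.
True-score variance = [0.81 + 0.63 + 0.67 + 0.59] + 3.48 = 2.7 + 3.48 = 6.18.
Reliability = 6.18 / 7.48 = 0.826.

0.826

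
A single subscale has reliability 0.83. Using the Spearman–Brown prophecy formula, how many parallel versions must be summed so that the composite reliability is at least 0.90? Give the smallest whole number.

k ≥ ρ*(1−ρ₁)/(ρ₁(1−ρ*)) = 0.90·0.17 / (0.83·0.10) = 1.843.
Smallest integer k = 2.

2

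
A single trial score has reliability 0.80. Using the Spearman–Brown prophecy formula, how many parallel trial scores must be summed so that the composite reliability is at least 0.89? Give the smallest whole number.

k ≥ ρ*(1−ρ₁)/(ρ₁(1−ρ*)) = 0.89·0.20 / (0.80·0.11) = 2.023.
Smallest integer k = 3.

3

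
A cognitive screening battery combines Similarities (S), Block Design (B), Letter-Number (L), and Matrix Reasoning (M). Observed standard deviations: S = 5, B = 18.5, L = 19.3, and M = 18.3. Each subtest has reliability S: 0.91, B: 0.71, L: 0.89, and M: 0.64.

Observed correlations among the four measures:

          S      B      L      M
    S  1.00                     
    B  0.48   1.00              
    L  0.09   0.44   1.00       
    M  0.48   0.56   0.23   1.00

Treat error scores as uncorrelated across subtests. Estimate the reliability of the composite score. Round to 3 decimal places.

Var(S+B+L+M) = 5² + 18.5² + 19.3² + 18.3² + 2·[5·18.5·0.48 + 5·19.3·0.09 + 5·18.3·0.48 + 18.5·19.3·0.44 + 18.5·18.3·0.56 + 19.3·18.3·0.23] = 1074.63 + 1049.86 = 2124.49.
With uncorrelated errors the cross-covariances are all true-score covariance, so they carry over unchanged; only the diagonal terms shrink to ρᵢσᵢ².
True-score variance = [5²·0.91 + 18.5²·0.71 + 19.3²·0.89 + 18.3²·0.64] + 1049.86 = 811.593 + 1049.86 = 1861.45.
Reliability = 1861.45 / 2124.49 = 0.876.

0.876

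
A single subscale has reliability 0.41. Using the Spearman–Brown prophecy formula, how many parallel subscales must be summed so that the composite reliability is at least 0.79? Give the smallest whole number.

6

k ≥ ρ*(1−ρ₁)/(ρ₁(1−ρ*)) = 0.79·0.59 / (0.41·0.21) = 5.413.
Smallest integer k = 6.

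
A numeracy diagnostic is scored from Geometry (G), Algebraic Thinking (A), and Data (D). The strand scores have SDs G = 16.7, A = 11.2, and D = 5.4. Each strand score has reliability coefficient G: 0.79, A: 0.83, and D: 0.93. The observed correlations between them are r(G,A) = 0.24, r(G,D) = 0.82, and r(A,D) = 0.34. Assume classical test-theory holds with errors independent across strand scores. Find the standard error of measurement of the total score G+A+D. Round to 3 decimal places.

9.052

Var(total) = 433.49 + 278.801 = 712.291.
True-score variance = 351.557 + 278.801 = 630.358, so reliability = 0.8850.
Error variance = 712.291 − 630.358 = 81.9329; SEM = √81.9329 = 9.052.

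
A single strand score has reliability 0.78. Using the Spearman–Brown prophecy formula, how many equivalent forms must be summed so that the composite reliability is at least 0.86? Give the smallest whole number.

2

k ≥ ρ*(1−ρ₁)/(ρ₁(1−ρ*)) = 0.86·0.22 / (0.78·0.14) = 1.733.
Smallest integer k = 2.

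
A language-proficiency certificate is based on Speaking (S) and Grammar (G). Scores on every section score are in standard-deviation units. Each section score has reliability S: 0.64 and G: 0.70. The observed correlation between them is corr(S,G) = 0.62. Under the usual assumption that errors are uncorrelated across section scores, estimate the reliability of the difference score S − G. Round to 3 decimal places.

Var(S−G) = 1 + 1 − 2·0.62 = 2 − 1.24 = 0.76.
With uncorrelated errors the cross-covariances are all true-score covariance, so they carry over unchanged; only the diagonal terms shrink to ρᵢσᵢ².
True-score variance = [0.64 + 0.70] − 1.24 = 1.34 − 1.24 = 0.1.
Reliability = 0.1 / 0.76 = 0.132.

0.132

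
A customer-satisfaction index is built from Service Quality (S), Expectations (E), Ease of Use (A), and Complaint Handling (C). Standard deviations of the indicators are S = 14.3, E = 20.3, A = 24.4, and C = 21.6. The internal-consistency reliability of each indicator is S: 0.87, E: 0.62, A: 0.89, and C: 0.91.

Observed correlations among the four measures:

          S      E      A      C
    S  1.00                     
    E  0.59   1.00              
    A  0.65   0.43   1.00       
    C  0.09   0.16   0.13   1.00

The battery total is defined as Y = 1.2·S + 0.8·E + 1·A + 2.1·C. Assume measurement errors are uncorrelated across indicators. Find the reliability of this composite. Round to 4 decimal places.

Var(Y) = 1.2²·14.3² + 0.8²·20.3² + 24.4² + 2.1²·21.6² + 2·[0.96·14.3·20.3·0.59 + 1.2·14.3·24.4·0.65 + 2.52·14.3·21.6·0.09 + 0.8·20.3·24.4·0.43 + 1.68·20.3·21.6·0.16 + 2.1·24.4·21.6·0.13] = 3211.09 + 1877.53 = 5088.63.
Because errors are independent across components, Cov(Tᵢ,Tⱼ) = Cov(Xᵢ,Xⱼ); the off-diagonal part of the true-score variance is the same as above.
True-score variance = [1.2²·14.3²·0.87 + 0.8²·20.3²·0.62 + 24.4²·0.89 + 2.1²·21.6²·0.91] + 1877.53 = 2821.92 + 1877.53 = 4699.46.
Reliability = 4699.46 / 5088.63 = 0.9235.

0.9235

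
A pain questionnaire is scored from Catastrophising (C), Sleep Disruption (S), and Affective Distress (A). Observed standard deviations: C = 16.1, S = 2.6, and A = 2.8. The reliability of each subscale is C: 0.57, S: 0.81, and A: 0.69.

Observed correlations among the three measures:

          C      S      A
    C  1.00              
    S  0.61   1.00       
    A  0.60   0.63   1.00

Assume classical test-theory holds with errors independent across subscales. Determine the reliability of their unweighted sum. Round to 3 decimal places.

Var(C+S+A) = 16.1² + 2.6² + 2.8² + 2·[16.1·2.6·0.61 + 16.1·2.8·0.60 + 2.6·2.8·0.63] = 273.81 + 114.338 = 388.148.
Because errors are independent across components, Cov(Tᵢ,Tⱼ) = Cov(Xᵢ,Xⱼ); the off-diagonal part of the true-score variance is the same as above.
True-score variance = [16.1²·0.57 + 2.6²·0.81 + 2.8²·0.69] + 114.338 = 158.635 + 114.338 = 272.973.
Reliability = 272.973 / 388.148 = 0.703.

0.703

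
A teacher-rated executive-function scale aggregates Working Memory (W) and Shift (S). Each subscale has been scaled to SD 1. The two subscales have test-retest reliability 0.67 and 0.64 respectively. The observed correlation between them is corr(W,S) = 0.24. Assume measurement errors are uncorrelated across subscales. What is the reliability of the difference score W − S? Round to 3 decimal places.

Var(W−S) = 1 + 1 − 2·0.24 = 2 − 0.48 = 1.52.
Under uncorrelated errors the observed covariances equal the true-score covariances, so only the own-variance terms attenuate.
True-score variance = [0.67 + 0.64] − 0.48 = 1.31 − 0.48 = 0.83.
Reliability = 0.83 / 1.52 = 0.546.

0.546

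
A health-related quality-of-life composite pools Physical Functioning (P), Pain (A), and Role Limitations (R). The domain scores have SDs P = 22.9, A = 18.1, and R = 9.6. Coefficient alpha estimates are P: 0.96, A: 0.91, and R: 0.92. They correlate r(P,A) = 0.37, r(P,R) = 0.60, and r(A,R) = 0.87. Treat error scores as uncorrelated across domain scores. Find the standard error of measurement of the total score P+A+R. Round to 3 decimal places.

7.605

Var(total) = 944.18 + 872.873 = 1817.05.
True-score variance = 886.346 + 872.873 = 1759.22, so reliability = 0.9682.
Error variance = 1817.05 − 1759.22 = 57.8341; SEM = √57.8341 = 7.605.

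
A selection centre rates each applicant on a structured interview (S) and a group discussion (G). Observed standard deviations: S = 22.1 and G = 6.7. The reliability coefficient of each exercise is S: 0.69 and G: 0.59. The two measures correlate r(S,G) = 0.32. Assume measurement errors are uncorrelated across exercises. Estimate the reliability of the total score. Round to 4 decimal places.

0.7296

Var(S+G) = 22.1² + 6.7² + 2·[22.1·6.7·0.32] = 533.3 + 94.7648 = 628.065.
Because errors are independent across components, Cov(Tᵢ,Tⱼ) = Cov(Xᵢ,Xⱼ); the off-diagonal part of the true-score variance is the same as above.
True-score variance = [22.1²·0.69 + 6.7²·0.59] + 94.7648 = 363.488 + 94.7648 = 458.253.
Reliability = 458.253 / 628.065 = 0.7296.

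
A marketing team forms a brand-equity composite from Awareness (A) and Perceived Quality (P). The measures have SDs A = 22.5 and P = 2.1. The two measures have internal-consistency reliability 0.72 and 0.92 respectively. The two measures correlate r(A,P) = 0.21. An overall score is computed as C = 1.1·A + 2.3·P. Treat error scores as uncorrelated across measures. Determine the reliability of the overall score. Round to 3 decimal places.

0.747

Var(C) = 1.1²·22.5² + 2.3²·2.1² + 2·[2.53·22.5·2.1·0.21] = 635.891 + 50.2079 = 686.099.
Because errors are independent across components, Cov(Tᵢ,Tⱼ) = Cov(Xᵢ,Xⱼ); the off-diagonal part of the true-score variance is the same as above.
True-score variance = [1.1²·22.5²·0.72 + 2.3²·2.1²·0.92] + 50.2079 = 462.508 + 50.2079 = 512.715.
Reliability = 512.715 / 686.099 = 0.747.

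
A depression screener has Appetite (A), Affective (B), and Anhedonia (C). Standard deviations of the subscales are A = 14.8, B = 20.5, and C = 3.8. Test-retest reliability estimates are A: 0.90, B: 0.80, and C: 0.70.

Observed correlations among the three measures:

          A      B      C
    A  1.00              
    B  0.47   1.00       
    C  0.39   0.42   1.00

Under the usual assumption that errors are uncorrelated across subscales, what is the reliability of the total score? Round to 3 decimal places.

0.895

Var(A+B+C) = 14.8² + 20.5² + 3.8² + 2·[14.8·20.5·0.47 + 14.8·3.8·0.39 + 20.5·3.8·0.42] = 653.73 + 394.499 = 1048.23.
Under uncorrelated errors the observed covariances equal the true-score covariances, so only the own-variance terms attenuate.
True-score variance = [14.8²·0.90 + 20.5²·0.80 + 3.8²·0.70] + 394.499 = 543.444 + 394.499 = 937.943.
Reliability = 937.943 / 1048.23 = 0.895.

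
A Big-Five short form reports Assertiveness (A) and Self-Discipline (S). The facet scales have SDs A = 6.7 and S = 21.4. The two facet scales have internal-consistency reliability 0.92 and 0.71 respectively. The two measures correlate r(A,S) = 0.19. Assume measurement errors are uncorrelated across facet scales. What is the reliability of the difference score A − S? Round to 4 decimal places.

0.6958

Var(A−S) = 6.7² + 21.4² − 2·6.7·21.4·0.19 = 502.85 − 54.4844 = 448.366.
Under uncorrelated errors the observed covariances equal the true-score covariances, so only the own-variance terms attenuate.
True-score variance = [6.7²·0.92 + 21.4²·0.71] − 54.4844 = 366.45 − 54.4844 = 311.966.
Reliability = 311.966 / 448.366 = 0.6958.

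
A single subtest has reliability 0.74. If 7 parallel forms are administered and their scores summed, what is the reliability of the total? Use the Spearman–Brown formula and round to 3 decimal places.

ρ_k = kρ / (1 + (k−1)ρ) = 7·0.74 / (1 + 6·0.74) = 5.180 / 5.440 = 0.952.

0.952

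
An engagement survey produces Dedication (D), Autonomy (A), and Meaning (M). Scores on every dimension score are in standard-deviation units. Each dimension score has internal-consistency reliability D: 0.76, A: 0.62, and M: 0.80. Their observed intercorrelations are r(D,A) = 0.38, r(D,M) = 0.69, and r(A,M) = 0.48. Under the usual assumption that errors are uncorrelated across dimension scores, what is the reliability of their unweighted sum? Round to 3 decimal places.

Var(D+A+M) = 3 + 2·[0.38 + 0.69 + 0.48] = 3 + 3.1 = 6.1.
With uncorrelated errors the cross-covariances are all true-score covariance, so they carry over unchanged; only the diagonal terms shrink to ρᵢσᵢ².
True-score variance = [0.76 + 0.62 + 0.80] + 3.1 = 2.18 + 3.1 = 5.28.
Reliability = 5.28 / 6.1 = 0.866.

0.866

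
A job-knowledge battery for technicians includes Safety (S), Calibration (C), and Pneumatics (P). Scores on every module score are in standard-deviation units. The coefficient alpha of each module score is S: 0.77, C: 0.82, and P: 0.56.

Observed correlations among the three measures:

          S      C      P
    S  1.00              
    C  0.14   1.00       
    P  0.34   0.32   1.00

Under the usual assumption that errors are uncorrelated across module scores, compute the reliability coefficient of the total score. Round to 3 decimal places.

0.815

Var(S+C+P) = 3 + 2·[0.14 + 0.34 + 0.32] = 3 + 1.6 = 4.6.
Because errors are independent across components, Cov(Tᵢ,Tⱼ) = Cov(Xᵢ,Xⱼ); the off-diagonal part of the true-score variance is the same as above.
True-score variance = [0.77 + 0.82 + 0.56] + 1.6 = 2.15 + 1.6 = 3.75.
Reliability = 3.75 / 4.6 = 0.815.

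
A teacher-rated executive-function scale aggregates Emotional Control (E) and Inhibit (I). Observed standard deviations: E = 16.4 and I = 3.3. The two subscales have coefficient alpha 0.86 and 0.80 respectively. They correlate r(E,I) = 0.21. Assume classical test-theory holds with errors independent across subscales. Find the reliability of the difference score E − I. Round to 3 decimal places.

Var(E−I) = 16.4² + 3.3² − 2·16.4·3.3·0.21 = 279.85 − 22.7304 = 257.12.
Under uncorrelated errors the observed covariances equal the true-score covariances, so only the own-variance terms attenuate.
True-score variance = [16.4²·0.86 + 3.3²·0.80] − 22.7304 = 240.018 − 22.7304 = 217.287.
Reliability = 217.287 / 257.12 = 0.845.

0.845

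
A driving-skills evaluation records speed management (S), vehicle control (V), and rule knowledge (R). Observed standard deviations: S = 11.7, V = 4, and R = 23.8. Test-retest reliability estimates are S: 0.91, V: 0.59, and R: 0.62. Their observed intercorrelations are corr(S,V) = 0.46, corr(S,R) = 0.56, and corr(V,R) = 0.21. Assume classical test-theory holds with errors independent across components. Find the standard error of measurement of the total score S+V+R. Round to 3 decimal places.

Var(total) = 719.33 + 394.915 = 1114.25.
True-score variance = 485.203 + 394.915 = 880.118, so reliability = 0.7899.
Error variance = 1114.25 − 880.118 = 234.127; SEM = √234.127 = 15.301.

15.301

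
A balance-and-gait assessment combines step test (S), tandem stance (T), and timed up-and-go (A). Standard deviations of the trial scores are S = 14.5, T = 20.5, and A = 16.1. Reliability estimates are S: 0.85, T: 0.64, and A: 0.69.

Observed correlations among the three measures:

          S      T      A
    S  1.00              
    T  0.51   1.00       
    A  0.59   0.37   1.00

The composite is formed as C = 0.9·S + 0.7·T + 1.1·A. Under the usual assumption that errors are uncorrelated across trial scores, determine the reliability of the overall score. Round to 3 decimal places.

0.853

Var(C) = 0.9²·14.5² + 0.7²·20.5² + 1.1²·16.1² + 2·[0.63·14.5·20.5·0.51 + 0.99·14.5·16.1·0.59 + 0.77·20.5·16.1·0.37] = 689.869 + 651.792 = 1341.66.
Under uncorrelated errors the observed covariances equal the true-score covariances, so only the own-variance terms attenuate.
True-score variance = [0.9²·14.5²·0.85 + 0.7²·20.5²·0.64 + 1.1²·16.1²·0.69] + 651.792 = 492.962 + 651.792 = 1144.75.
Reliability = 1144.75 / 1341.66 = 0.853.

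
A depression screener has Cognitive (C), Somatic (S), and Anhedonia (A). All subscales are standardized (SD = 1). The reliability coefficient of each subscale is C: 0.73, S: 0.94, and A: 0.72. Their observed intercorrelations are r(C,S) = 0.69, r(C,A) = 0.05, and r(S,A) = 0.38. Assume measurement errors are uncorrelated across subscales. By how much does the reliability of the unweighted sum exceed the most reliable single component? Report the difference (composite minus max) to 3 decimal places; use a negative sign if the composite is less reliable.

-0.056

Var(sum) = 3 + 2.24 = 5.24; true-score variance = 2.39 + 2.24 = 4.63; composite reliability = 0.8836.
Max component reliability = 0.9400.
Difference = 0.8836 − 0.9400 = -0.056.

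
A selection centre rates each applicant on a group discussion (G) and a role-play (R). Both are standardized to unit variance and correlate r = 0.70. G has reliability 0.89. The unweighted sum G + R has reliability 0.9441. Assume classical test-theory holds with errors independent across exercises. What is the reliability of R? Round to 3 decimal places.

Var(G+R) = 2 + 2·0.70 = 3.400.
True-score variance = ρ_G + ρ_R + 2·0.70, so 0.9441 = (0.89 + ρ_R + 1.40) / 3.400.
ρ_R = 0.9441·3.400 − 0.89 − 1.40 = 0.920.

0.920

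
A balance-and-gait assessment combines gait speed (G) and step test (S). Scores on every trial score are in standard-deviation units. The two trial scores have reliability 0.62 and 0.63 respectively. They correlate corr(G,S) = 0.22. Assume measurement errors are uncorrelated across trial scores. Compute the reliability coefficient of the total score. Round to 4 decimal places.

Var(G+S) = 2 + 2·[0.22] = 2 + 0.44 = 2.44.
Under uncorrelated errors the observed covariances equal the true-score covariances, so only the own-variance terms attenuate.
True-score variance = [0.62 + 0.63] + 0.44 = 1.25 + 0.44 = 1.69.
Reliability = 1.69 / 2.44 = 0.6926.

0.6926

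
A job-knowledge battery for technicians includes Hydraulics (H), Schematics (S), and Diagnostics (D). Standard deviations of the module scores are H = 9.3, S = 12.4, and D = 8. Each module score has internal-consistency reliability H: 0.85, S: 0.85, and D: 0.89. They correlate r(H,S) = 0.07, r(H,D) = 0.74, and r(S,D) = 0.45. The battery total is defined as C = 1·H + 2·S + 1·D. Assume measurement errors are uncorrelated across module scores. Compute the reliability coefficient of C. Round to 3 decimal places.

Var(C) = 9.3² + 2²·12.4² + 8² + 2·[2·9.3·12.4·0.07 + 9.3·8·0.74 + 2·12.4·8·0.45] = 765.53 + 320.962 = 1086.49.
Because errors are independent across components, Cov(Tᵢ,Tⱼ) = Cov(Xᵢ,Xⱼ); the off-diagonal part of the true-score variance is the same as above.
True-score variance = [9.3²·0.85 + 2²·12.4²·0.85 + 8²·0.89] + 320.962 = 653.261 + 320.962 = 974.222.
Reliability = 974.222 / 1086.49 = 0.897.

0.897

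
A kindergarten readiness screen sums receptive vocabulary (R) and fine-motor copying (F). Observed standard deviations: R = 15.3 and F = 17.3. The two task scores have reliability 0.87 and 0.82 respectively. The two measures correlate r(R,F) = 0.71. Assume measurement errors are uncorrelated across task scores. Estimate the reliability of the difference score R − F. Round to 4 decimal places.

Var(R−F) = 15.3² + 17.3² − 2·15.3·17.3·0.71 = 533.38 − 375.86 = 157.52.
With uncorrelated errors the cross-covariances are all true-score covariance, so they carry over unchanged; only the diagonal terms shrink to ρᵢσᵢ².
True-score variance = [15.3²·0.87 + 17.3²·0.82] − 375.86 = 449.076 − 375.86 = 73.2163.
Reliability = 73.2163 / 157.52 = 0.4648.

0.4648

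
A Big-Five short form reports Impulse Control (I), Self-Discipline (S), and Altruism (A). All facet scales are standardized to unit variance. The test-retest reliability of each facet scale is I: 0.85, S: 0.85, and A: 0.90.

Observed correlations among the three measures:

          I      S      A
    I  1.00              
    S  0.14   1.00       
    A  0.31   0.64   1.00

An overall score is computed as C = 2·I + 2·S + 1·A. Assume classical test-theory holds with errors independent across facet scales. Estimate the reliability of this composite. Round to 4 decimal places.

Var(C) = 2² + 2² + 1 + 2·[4·0.14 + 2·0.31 + 2·0.64] = 9 + 4.92 = 13.92.
Because errors are independent across components, Cov(Tᵢ,Tⱼ) = Cov(Xᵢ,Xⱼ); the off-diagonal part of the true-score variance is the same as above.
True-score variance = [2²·0.85 + 2²·0.85 + 0.90] + 4.92 = 7.7 + 4.92 = 12.62.
Reliability = 12.62 / 13.92 = 0.9066.

0.9066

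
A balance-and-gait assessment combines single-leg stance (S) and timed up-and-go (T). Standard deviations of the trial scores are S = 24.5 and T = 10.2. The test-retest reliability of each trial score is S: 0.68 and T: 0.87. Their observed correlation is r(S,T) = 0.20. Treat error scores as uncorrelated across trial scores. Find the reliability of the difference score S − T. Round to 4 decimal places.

Var(S−T) = 24.5² + 10.2² − 2·24.5·10.2·0.20 = 704.29 − 99.96 = 604.33.
Because errors are independent across components, Cov(Tᵢ,Tⱼ) = Cov(Xᵢ,Xⱼ); the off-diagonal part of the true-score variance is the same as above.
True-score variance = [24.5²·0.68 + 10.2²·0.87] − 99.96 = 498.685 − 99.96 = 398.725.
Reliability = 398.725 / 604.33 = 0.6598.

0.6598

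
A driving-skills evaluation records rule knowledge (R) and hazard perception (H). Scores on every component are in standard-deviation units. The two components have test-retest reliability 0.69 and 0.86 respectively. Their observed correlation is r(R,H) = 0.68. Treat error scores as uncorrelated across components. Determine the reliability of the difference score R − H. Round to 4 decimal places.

Var(R−H) = 1 + 1 − 2·0.68 = 2 − 1.36 = 0.64.
Under uncorrelated errors the observed covariances equal the true-score covariances, so only the own-variance terms attenuate.
True-score variance = [0.69 + 0.86] − 1.36 = 1.55 − 1.36 = 0.19.
Reliability = 0.19 / 0.64 = 0.2969.

0.2969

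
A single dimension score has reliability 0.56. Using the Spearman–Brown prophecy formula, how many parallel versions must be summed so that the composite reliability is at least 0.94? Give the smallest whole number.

13

k ≥ ρ*(1−ρ₁)/(ρ₁(1−ρ*)) = 0.94·0.44 / (0.56·0.06) = 12.310.
Smallest integer k = 13.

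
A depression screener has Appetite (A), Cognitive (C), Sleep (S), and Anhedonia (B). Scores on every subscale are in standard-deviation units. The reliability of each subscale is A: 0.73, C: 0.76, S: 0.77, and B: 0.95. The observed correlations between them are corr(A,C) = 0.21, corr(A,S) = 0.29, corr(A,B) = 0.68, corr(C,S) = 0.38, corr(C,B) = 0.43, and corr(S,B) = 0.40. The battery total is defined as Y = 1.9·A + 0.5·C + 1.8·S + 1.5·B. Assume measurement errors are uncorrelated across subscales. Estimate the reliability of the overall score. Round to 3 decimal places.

Var(Y) = 1.9² + 0.5² + 1.8² + 1.5² + 2·[0.95·0.21 + 3.42·0.29 + 2.85·0.68 + 0.9·0.38 + 0.75·0.43 + 2.7·0.40] = 9.35 + 9.7476 = 19.0976.
Under uncorrelated errors the observed covariances equal the true-score covariances, so only the own-variance terms attenuate.
True-score variance = [1.9²·0.73 + 0.5²·0.76 + 1.8²·0.77 + 1.5²·0.95] + 9.7476 = 7.4576 + 9.7476 = 17.2052.
Reliability = 17.2052 / 19.0976 = 0.901.

0.901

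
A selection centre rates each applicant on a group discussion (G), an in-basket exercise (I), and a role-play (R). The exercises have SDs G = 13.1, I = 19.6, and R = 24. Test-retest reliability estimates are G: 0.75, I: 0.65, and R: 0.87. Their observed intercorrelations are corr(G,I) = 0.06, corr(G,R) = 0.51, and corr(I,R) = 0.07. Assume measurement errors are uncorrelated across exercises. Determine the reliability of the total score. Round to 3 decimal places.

Var(G+I+R) = 13.1² + 19.6² + 24² + 2·[13.1·19.6·0.06 + 13.1·24·0.51 + 19.6·24·0.07] = 1131.77 + 417.355 = 1549.13.
With uncorrelated errors the cross-covariances are all true-score covariance, so they carry over unchanged; only the diagonal terms shrink to ρᵢσᵢ².
True-score variance = [13.1²·0.75 + 19.6²·0.65 + 24²·0.87] + 417.355 = 879.532 + 417.355 = 1296.89.
Reliability = 1296.89 / 1549.13 = 0.837.

0.837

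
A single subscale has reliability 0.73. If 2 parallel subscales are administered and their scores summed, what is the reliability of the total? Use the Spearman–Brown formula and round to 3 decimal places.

0.844

ρ_k = kρ / (1 + (k−1)ρ) = 2·0.73 / (1 + 1·0.73) = 1.460 / 1.730 = 0.844.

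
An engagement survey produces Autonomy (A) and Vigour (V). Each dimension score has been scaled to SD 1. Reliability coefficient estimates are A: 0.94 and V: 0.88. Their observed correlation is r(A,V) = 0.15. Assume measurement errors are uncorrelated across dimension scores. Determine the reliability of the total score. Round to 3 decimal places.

Var(A+V) = 2 + 2·[0.15] = 2 + 0.3 = 2.3.
With uncorrelated errors the cross-covariances are all true-score covariance, so they carry over unchanged; only the diagonal terms shrink to ρᵢσᵢ².
True-score variance = [0.94 + 0.88] + 0.3 = 1.82 + 0.3 = 2.12.
Reliability = 2.12 / 2.3 = 0.922.

0.922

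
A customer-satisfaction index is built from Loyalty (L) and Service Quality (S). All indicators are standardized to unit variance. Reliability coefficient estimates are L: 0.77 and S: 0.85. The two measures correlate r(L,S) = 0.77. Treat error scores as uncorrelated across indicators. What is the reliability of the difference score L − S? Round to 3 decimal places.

Var(L−S) = 1 + 1 − 2·0.77 = 2 − 1.54 = 0.46.
Because errors are independent across components, Cov(Tᵢ,Tⱼ) = Cov(Xᵢ,Xⱼ); the off-diagonal part of the true-score variance is the same as above.
True-score variance = [0.77 + 0.85] − 1.54 = 1.62 − 1.54 = 0.08.
Reliability = 0.08 / 0.46 = 0.174.

0.174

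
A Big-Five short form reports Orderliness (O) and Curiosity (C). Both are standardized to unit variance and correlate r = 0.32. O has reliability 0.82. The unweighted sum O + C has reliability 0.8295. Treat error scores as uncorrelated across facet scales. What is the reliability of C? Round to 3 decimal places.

0.730

Var(O+C) = 2 + 2·0.32 = 2.640.
True-score variance = ρ_O + ρ_C + 2·0.32, so 0.8295 = (0.82 + ρ_C + 0.64) / 2.640.
ρ_C = 0.8295·2.640 − 0.82 − 0.64 = 0.730.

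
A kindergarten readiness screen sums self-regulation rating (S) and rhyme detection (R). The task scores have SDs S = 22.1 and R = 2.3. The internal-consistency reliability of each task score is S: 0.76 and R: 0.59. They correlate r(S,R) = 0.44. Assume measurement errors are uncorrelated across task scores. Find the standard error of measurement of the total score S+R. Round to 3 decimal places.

Var(total) = 493.7 + 44.7304 = 538.43.
True-score variance = 374.313 + 44.7304 = 419.043, so reliability = 0.7783.
Error variance = 538.43 − 419.043 = 119.387; SEM = √119.387 = 10.926.

10.926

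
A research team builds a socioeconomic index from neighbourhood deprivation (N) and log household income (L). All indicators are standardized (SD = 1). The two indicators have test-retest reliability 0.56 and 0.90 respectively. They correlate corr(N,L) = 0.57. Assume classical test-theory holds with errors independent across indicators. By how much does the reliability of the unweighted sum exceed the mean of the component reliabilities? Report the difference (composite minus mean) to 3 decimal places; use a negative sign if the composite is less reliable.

0.098

Var(sum) = 2 + 1.14 = 3.14; true-score variance = 1.46 + 1.14 = 2.6; composite reliability = 0.8280.
Mean component reliability = 0.7300.
Difference = 0.8280 − 0.7300 = 0.098.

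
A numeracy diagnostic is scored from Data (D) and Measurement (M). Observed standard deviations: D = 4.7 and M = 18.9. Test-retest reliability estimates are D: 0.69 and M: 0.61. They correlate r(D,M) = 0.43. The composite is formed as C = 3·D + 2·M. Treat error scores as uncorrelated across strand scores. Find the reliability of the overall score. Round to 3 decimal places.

0.703

Var(C) = 3²·4.7² + 2²·18.9² + 2·[6·4.7·18.9·0.43] = 1627.65 + 458.363 = 2086.01.
Under uncorrelated errors the observed covariances equal the true-score covariances, so only the own-variance terms attenuate.
True-score variance = [3²·4.7²·0.69 + 2²·18.9²·0.61] + 458.363 = 1008.77 + 458.363 = 1467.13.
Reliability = 1467.13 / 2086.01 = 0.703.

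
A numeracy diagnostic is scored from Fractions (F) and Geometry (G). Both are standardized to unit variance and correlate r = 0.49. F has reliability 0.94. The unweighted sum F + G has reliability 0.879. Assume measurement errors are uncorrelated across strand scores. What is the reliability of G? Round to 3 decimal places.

0.699

Var(F+G) = 2 + 2·0.49 = 2.980.
True-score variance = ρ_F + ρ_G + 2·0.49, so 0.879 = (0.94 + ρ_G + 0.98) / 2.980.
ρ_G = 0.879·2.980 − 0.94 − 0.98 = 0.699.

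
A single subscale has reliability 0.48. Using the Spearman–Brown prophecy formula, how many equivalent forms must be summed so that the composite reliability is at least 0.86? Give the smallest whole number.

k ≥ ρ*(1−ρ₁)/(ρ₁(1−ρ*)) = 0.86·0.52 / (0.48·0.14) = 6.655.
Smallest integer k = 7.

7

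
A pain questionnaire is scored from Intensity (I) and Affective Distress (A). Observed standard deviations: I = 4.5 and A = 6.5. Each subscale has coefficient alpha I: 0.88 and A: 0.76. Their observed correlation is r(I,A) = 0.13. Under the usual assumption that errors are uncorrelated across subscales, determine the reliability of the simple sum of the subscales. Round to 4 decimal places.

0.8207

Var(I+A) = 4.5² + 6.5² + 2·[4.5·6.5·0.13] = 62.5 + 7.605 = 70.105.
Under uncorrelated errors the observed covariances equal the true-score covariances, so only the own-variance terms attenuate.
True-score variance = [4.5²·0.88 + 6.5²·0.76] + 7.605 = 49.93 + 7.605 = 57.535.
Reliability = 57.535 / 70.105 = 0.8207.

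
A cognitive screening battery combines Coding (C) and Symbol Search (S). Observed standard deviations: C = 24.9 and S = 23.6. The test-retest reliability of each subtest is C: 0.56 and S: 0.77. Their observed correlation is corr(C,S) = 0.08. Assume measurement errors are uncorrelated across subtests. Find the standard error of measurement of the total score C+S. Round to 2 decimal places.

20.02

Var(total) = 1176.97 + 94.0224 = 1270.99.
True-score variance = 776.065 + 94.0224 = 870.087, so reliability = 0.6846.
Error variance = 1270.99 − 870.087 = 400.905; SEM = √400.905 = 20.02.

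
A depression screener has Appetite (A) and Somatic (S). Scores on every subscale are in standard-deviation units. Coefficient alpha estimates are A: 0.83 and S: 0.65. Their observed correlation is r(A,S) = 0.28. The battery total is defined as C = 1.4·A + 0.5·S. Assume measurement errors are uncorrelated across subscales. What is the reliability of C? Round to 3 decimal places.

0.838

Var(C) = 1.4² + 0.5² + 2·[0.7·0.28] = 2.21 + 0.392 = 2.602.
With uncorrelated errors the cross-covariances are all true-score covariance, so they carry over unchanged; only the diagonal terms shrink to ρᵢσᵢ².
True-score variance = [1.4²·0.83 + 0.5²·0.65] + 0.392 = 1.7893 + 0.392 = 2.1813.
Reliability = 2.1813 / 2.602 = 0.838.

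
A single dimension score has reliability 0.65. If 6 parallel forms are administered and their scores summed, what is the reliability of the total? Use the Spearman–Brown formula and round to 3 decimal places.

ρ_k = kρ / (1 + (k−1)ρ) = 6·0.65 / (1 + 5·0.65) = 3.900 / 4.250 = 0.918.

0.918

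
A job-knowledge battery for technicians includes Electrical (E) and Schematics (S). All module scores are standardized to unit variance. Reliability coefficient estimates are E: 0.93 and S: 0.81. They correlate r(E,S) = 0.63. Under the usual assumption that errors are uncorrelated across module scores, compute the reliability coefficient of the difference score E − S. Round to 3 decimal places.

Var(E−S) = 1 + 1 − 2·0.63 = 2 − 1.26 = 0.74.
Under uncorrelated errors the observed covariances equal the true-score covariances, so only the own-variance terms attenuate.
True-score variance = [0.93 + 0.81] − 1.26 = 1.74 − 1.26 = 0.48.
Reliability = 0.48 / 0.74 = 0.649.

0.649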